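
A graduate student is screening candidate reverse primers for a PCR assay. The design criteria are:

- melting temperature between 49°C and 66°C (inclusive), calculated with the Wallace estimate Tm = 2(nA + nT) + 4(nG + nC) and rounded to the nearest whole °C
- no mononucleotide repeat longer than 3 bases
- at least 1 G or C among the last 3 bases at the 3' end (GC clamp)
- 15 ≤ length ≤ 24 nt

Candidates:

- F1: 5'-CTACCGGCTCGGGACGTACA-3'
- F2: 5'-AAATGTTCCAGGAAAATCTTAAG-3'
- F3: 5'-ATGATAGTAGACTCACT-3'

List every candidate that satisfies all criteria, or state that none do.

F1 only.

F1 (20 nt, A=4 T=3 G=6 C=7): Tm = 2·7 + 4·13 = 66°C ✓; longest run = 3 ✓; 3' end ACA has 1 G/C ✓; length 20 ✓ — passes.
F2 (23 nt, A=10 T=6 G=4 C=3): Tm = 2·16 + 4·7 = 60°C ✓; longest run = 4, exceeds 3 ✗; 3' end AAG has 1 G/C ✓; length 23 ✓ — fails.
F3 (17 nt, A=6 T=5 G=3 C=3): Tm = 2·11 + 4·6 = 46°C, outside 49–66°C ✗; longest run = 1 ✓; 3' end ACT has 1 G/C ✓; length 17 ✓ — fails.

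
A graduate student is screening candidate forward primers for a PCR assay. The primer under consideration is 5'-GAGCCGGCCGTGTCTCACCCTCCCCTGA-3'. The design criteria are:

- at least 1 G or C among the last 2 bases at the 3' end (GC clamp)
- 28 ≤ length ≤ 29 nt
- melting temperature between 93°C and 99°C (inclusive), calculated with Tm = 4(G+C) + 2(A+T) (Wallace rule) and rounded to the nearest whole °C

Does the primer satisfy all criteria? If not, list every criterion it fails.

Meets all criteria.

Base counts: A=3, T=5, G=7, C=13 (length 28).
GC clamp: 3' end GA has 1 G/C ✓
length: length 28 ✓
Tm: Tm = 2·8 + 4·20 = 96°C ✓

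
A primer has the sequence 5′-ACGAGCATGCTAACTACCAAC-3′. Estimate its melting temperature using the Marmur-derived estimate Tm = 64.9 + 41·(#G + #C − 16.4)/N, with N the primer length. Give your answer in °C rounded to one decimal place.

52.4°C

Base counts: A=8, T=3, G=3, C=7; G+C = 10, N = 21.
Tm = 64.9 + 41·(10 − 16.4)/21 = 64.9 + -262.40/21 = 52.4°C.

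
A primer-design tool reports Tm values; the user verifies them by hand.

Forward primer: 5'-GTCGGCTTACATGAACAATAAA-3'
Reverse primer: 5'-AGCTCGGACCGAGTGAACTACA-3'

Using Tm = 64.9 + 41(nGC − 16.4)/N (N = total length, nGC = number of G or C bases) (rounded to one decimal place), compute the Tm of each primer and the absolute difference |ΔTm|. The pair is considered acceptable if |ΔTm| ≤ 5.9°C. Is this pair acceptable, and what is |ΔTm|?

Forward: G+C = 8, N = 22 → Tm = 64.9 + 41·(8 − 16.4)/22 = 49.2°C.
Reverse: G+C = 12, N = 22 → Tm = 64.9 + 41·(12 − 16.4)/22 = 56.7°C.
|ΔTm| = |49.2 − 56.7| = 7.5°C, > 5.9°C.

|ΔTm| = 7.5°C; the pair is not acceptable.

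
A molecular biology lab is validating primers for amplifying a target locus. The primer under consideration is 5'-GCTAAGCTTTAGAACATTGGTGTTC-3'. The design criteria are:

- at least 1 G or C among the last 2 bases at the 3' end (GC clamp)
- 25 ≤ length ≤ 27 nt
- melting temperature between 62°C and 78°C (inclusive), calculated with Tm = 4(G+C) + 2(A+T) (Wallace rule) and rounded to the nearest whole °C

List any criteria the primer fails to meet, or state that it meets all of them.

Base counts: A=6, T=9, G=6, C=4 (length 25).
GC clamp: 3' end TC has 1 G/C ✓
length: length 25 ✓
Tm: Tm = 2·15 + 4·10 = 70°C ✓

Meets all criteria.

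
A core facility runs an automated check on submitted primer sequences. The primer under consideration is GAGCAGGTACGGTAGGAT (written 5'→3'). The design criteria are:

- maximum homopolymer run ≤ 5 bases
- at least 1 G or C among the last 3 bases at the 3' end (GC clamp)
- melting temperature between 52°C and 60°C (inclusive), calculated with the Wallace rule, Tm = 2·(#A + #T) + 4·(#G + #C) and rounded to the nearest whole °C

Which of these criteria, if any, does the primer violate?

Meets all criteria.

Base counts: A=5, T=3, G=8, C=2 (length 18).
homopolymer run: longest run = 2 ✓
GC clamp: 3' end GAT has 1 G/C ✓
Tm: Tm = 2·8 + 4·10 = 56°C ✓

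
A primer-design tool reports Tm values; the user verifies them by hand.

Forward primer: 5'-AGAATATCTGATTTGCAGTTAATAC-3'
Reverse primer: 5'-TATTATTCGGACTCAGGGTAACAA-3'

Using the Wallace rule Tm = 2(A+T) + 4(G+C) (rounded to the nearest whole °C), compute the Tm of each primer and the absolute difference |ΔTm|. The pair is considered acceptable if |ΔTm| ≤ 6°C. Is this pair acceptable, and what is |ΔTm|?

Forward: A=9 T=9 G=4 C=3 → Tm = 2·18 + 4·7 = 64°C.
Reverse: A=8 T=7 G=5 C=4 → Tm = 2·15 + 4·9 = 66°C.
|ΔTm| = |64 − 66| = 2°C, ≤ 6°C.

|ΔTm| = 2°C; the pair is acceptable.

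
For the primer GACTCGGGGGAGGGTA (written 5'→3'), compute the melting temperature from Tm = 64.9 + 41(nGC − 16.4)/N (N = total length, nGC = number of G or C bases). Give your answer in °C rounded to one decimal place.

51.1°C

Base counts: A=3, T=2, G=9, C=2; G+C = 11, N = 16.
Tm = 64.9 + 41·(11 − 16.4)/16 = 64.9 + -221.40/16 = 51.1°C.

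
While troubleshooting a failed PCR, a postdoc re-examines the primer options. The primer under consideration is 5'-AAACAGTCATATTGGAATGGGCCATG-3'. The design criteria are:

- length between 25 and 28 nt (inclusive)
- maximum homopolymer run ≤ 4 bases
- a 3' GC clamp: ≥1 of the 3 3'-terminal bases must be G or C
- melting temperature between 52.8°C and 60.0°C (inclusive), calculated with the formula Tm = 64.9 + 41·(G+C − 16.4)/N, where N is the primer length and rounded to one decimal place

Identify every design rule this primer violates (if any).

Base counts: A=9, T=6, G=7, C=4 (length 26).
length: length 26 ✓
homopolymer run: longest run = 3 ✓
GC clamp: 3' end ATG has 1 G/C ✓
Tm: Tm = 64.9 + 41·(11 − 16.4)/26 = 56.4°C ✓

Meets all criteria.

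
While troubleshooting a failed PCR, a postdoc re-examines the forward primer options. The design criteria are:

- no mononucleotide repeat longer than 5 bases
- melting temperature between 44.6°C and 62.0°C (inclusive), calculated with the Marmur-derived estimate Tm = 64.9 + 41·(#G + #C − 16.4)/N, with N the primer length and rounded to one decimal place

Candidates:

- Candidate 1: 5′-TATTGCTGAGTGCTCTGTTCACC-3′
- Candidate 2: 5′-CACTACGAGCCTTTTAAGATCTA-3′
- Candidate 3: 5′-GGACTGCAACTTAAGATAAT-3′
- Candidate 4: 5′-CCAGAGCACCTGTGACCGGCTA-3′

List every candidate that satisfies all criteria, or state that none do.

Candidate 1 (23 nt, A=3 T=9 G=5 C=6): longest run = 2 ✓; Tm = 64.9 + 41·(11 − 16.4)/23 = 55.3°C ✓ — passes.
Candidate 2 (23 nt, A=7 T=7 G=3 C=6): longest run = 4 ✓; Tm = 64.9 + 41·(9 − 16.4)/23 = 51.7°C ✓ — passes.
Candidate 3 (20 nt, A=8 T=5 G=4 C=3): longest run = 2 ✓; Tm = 64.9 + 41·(7 − 16.4)/20 = 45.6°C ✓ — passes.
Candidate 4 (22 nt, A=5 T=3 G=6 C=8): longest run = 2 ✓; Tm = 64.9 + 41·(14 − 16.4)/22 = 60.4°C ✓ — passes.

Candidate 1, Candidate 2, Candidate 3 and Candidate 4.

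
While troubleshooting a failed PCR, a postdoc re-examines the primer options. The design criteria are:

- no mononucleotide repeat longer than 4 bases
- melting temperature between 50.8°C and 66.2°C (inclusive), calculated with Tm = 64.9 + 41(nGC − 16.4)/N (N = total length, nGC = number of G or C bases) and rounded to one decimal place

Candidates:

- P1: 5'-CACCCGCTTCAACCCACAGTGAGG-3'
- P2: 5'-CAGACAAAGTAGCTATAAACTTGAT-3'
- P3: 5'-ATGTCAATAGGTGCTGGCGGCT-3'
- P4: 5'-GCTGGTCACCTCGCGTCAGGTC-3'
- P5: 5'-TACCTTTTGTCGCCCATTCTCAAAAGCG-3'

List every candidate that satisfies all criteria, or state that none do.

P1 (24 nt, A=6 T=3 G=5 C=10): longest run = 3 ✓; Tm = 64.9 + 41·(15 − 16.4)/24 = 62.5°C ✓ — passes.
P2 (25 nt, A=11 T=6 G=4 C=4): longest run = 3 ✓; Tm = 64.9 + 41·(8 − 16.4)/25 = 51.1°C ✓ — passes.
P3 (22 nt, A=4 T=6 G=8 C=4): longest run = 2 ✓; Tm = 64.9 + 41·(12 − 16.4)/22 = 56.7°C ✓ — passes.
P4 (22 nt, A=2 T=5 G=7 C=8): longest run = 2 ✓; Tm = 64.9 + 41·(15 − 16.4)/22 = 62.3°C ✓ — passes.
P5 (28 nt, A=6 T=9 G=4 C=9): longest run = 4 ✓; Tm = 64.9 + 41·(13 − 16.4)/28 = 59.9°C ✓ — passes.

P1, P2, P3, P4 and P5.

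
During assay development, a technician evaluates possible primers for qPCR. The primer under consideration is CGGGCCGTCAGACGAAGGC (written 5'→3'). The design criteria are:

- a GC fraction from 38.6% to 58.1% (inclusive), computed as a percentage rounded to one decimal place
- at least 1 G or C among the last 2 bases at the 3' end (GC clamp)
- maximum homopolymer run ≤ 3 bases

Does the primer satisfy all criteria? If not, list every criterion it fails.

Fails: GC content.

Base counts: A=4, T=1, G=8, C=6 (length 19).
GC content: GC 14/19 = 73.7%, outside 38.6–58.1% ✗
GC clamp: 3' end GC has 2 G/C ✓
homopolymer run: longest run = 3 ✓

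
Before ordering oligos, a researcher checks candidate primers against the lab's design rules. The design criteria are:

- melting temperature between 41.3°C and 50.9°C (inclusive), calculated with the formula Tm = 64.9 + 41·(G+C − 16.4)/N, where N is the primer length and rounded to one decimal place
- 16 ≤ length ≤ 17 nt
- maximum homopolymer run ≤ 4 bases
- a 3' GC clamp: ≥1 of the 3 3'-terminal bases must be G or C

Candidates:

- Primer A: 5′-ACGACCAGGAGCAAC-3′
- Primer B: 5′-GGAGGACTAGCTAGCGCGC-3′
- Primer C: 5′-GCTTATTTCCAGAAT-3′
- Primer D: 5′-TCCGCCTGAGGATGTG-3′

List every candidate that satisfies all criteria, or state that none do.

Primer D only.

Primer A (15 nt, A=6 T=0 G=4 C=5): Tm = 64.9 + 41·(9 − 16.4)/15 = 44.7°C ✓; length 15, outside 16–17 ✗; longest run = 2 ✓; 3' end AAC has 1 G/C ✓ — fails.
Primer B (19 nt, A=4 T=2 G=8 C=5): Tm = 64.9 + 41·(13 − 16.4)/19 = 57.6°C, outside 41.3–50.9°C ✗; length 19, outside 16–17 ✗; longest run = 2 ✓; 3' end CGC has 3 G/C ✓ — fails.
Primer C (15 nt, A=4 T=6 G=2 C=3): Tm = 64.9 + 41·(5 − 16.4)/15 = 33.7°C, outside 41.3–50.9°C ✗; length 15, outside 16–17 ✗; longest run = 3 ✓; 3' end AAT has 0 G/C, need ≥1 ✗ — fails.
Primer D (16 nt, A=2 T=4 G=6 C=4): Tm = 64.9 + 41·(10 − 16.4)/16 = 48.5°C ✓; length 16 ✓; longest run = 2 ✓; 3' end GTG has 2 G/C ✓ — passes.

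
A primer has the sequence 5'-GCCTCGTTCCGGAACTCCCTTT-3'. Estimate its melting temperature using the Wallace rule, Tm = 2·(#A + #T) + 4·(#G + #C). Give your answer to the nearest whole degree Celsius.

70°C

Base counts: A=2, T=7, G=4, C=9 (length 22).
Tm = 2·(2+7) + 4·(4+9) = 2·9 + 4·13 = 18 + 52 = 70°C.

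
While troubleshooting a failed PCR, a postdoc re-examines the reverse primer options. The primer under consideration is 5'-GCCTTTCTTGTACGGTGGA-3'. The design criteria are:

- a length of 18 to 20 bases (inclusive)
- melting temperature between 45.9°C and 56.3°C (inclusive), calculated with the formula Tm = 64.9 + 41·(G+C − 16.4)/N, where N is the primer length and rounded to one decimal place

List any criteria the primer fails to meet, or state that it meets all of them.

Base counts: A=2, T=7, G=6, C=4 (length 19).
length: length 19 ✓
Tm: Tm = 64.9 + 41·(10 − 16.4)/19 = 51.1°C ✓

Meets all criteria.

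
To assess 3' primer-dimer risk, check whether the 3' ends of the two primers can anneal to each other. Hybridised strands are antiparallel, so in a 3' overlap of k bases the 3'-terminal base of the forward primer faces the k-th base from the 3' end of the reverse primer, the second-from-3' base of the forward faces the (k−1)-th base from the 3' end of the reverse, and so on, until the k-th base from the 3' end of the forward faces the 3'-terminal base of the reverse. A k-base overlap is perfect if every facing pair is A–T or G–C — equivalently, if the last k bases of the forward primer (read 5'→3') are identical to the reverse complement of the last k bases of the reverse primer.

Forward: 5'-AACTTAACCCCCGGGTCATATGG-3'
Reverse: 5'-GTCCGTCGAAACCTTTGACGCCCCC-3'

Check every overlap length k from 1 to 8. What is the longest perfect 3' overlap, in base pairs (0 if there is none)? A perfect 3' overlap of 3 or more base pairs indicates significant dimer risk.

Longest perfect overlap: 2 complementary base pairs; below the dimer-risk threshold (threshold 3).

Last 8 bases (5'→3') — forward …TCATATGG, reverse …ACGCCCCC.
Reverse complement of the reverse primer's last 8 bases: GGGGGCGT; its first k bases are the reverse complement of the reverse primer's last k bases, so a perfect k-base overlap needs the forward primer's last k bases to equal them.
Comparing (forward last k vs required): k=1: G vs G ✓; k=2: GG vs GG ✓; k=3: TGG vs GGG ✗; k=4: ATGG vs GGGG ✗; k=5: TATGG vs GGGGG ✗; k=6: ATATGG vs GGGGGC ✗; k=7: CATATGG vs GGGGGCG ✗; k=8: TCATATGG vs GGGGGCGT ✗.
Perfect overlaps at k = 1, 2; the largest is 2.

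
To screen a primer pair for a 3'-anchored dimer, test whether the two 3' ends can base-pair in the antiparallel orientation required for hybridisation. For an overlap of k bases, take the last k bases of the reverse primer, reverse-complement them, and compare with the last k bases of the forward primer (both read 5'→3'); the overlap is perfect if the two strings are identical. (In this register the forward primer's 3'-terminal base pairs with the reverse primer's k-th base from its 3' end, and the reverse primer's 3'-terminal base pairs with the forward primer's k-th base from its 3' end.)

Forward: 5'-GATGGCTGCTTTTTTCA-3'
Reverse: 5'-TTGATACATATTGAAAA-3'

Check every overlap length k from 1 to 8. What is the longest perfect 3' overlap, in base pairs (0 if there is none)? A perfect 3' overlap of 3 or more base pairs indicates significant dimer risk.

Last 8 bases (5'→3') — forward …TTTTTTCA, reverse …ATTGAAAA.
Reverse complement of the reverse primer's last 8 bases: TTTTCAAT; its first k bases are the reverse complement of the reverse primer's last k bases, so a perfect k-base overlap needs the forward primer's last k bases to equal them.
Comparing (forward last k vs required): k=1: A vs T ✗; k=2: CA vs TT ✗; k=3: TCA vs TTT ✗; k=4: TTCA vs TTTT ✗; k=5: TTTCA vs TTTTC ✗; k=6: TTTTCA vs TTTTCA ✓; k=7: TTTTTCA vs TTTTCAA ✗; k=8: TTTTTTCA vs TTTTCAAT ✗.
Only k = 6 is perfect, so the longest perfect 3' overlap is 6.

Longest perfect overlap: 6 complementary base pairs; significant dimer risk (threshold 3).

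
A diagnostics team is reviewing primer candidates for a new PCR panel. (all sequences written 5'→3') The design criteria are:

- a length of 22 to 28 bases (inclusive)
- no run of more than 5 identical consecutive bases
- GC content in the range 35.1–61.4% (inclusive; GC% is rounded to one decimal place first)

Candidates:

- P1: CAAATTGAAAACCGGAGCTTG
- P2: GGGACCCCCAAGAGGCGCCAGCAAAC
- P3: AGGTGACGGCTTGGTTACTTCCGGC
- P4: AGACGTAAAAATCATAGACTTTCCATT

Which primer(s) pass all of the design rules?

P3 only.

P1 (21 nt, A=8 T=4 G=5 C=4): length 21, outside 22–28 ✗; longest run = 4 ✓; GC 9/21 = 42.9% ✓ — fails.
P2 (26 nt, A=8 T=0 G=8 C=10): length 26 ✓; longest run = 5 ✓; GC 18/26 = 69.2%, outside 35.1–61.4% ✗ — fails.
P3 (25 nt, A=3 T=7 G=9 C=6): length 25 ✓; longest run = 2 ✓; GC 15/25 = 60.0% ✓ — passes.
P4 (27 nt, A=11 T=8 G=3 C=5): length 27 ✓; longest run = 5 ✓; GC 8/27 = 29.6%, outside 35.1–61.4% ✗ — fails.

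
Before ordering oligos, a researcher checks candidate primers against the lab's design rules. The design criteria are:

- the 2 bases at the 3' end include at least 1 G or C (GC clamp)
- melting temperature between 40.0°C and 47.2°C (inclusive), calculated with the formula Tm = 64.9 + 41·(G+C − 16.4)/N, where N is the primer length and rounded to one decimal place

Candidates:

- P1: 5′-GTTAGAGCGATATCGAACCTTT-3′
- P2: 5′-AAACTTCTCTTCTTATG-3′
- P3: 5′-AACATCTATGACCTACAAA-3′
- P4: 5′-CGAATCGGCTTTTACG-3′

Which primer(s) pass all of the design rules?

P4 only.

P1 (22 nt, A=6 T=7 G=5 C=4): 3' end TT has 0 G/C, need ≥1 ✗; Tm = 64.9 + 41·(9 − 16.4)/22 = 51.1°C, outside 40.0–47.2°C ✗ — fails.
P2 (17 nt, A=4 T=8 G=1 C=4): 3' end TG has 1 G/C ✓; Tm = 64.9 + 41·(5 − 16.4)/17 = 37.4°C, outside 40.0–47.2°C ✗ — fails.
P3 (19 nt, A=9 T=4 G=1 C=5): 3' end AA has 0 G/C, need ≥1 ✗; Tm = 64.9 + 41·(6 − 16.4)/19 = 42.5°C ✓ — fails.
P4 (16 nt, A=3 T=5 G=4 C=4): 3' end CG has 2 G/C ✓; Tm = 64.9 + 41·(8 − 16.4)/16 = 43.4°C ✓ — passes.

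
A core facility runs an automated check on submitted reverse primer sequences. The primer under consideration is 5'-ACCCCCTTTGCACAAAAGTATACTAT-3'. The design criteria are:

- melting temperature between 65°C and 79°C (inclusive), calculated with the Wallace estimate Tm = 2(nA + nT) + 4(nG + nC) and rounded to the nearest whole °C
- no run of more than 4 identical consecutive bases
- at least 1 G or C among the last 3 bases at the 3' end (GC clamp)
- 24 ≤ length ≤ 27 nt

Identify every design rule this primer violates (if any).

Base counts: A=9, T=7, G=2, C=8 (length 26).
Tm: Tm = 2·16 + 4·10 = 72°C ✓
homopolymer run: longest run = 5, exceeds 4 ✗
GC clamp: 3' end TAT has 0 G/C, need ≥1 ✗
length: length 26 ✓

Fails: homopolymer run, GC clamp.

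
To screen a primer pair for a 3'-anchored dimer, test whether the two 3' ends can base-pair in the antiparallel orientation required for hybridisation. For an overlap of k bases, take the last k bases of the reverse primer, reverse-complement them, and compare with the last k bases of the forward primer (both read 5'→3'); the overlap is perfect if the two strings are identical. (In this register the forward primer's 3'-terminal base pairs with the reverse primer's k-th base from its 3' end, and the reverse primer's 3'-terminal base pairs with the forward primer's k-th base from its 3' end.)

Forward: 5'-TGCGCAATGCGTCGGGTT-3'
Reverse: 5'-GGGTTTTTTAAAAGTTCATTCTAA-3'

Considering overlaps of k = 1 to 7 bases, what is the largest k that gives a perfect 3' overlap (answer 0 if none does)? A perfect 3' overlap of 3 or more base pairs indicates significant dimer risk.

Longest perfect overlap: 2 complementary base pairs; below the dimer-risk threshold (threshold 3).

Last 7 bases (5'→3') — forward …TCGGGTT, reverse …ATTCTAA.
Reverse complement of the reverse primer's last 7 bases: TTAGAAT; its first k bases are the reverse complement of the reverse primer's last k bases, so a perfect k-base overlap needs the forward primer's last k bases to equal them.
Comparing (forward last k vs required): k=1: T vs T ✓; k=2: TT vs TT ✓; k=3: GTT vs TTA ✗; k=4: GGTT vs TTAG ✗; k=5: GGGTT vs TTAGA ✗; k=6: CGGGTT vs TTAGAA ✗; k=7: TCGGGTT vs TTAGAAT ✗.
Perfect overlaps at k = 1, 2; the largest is 2.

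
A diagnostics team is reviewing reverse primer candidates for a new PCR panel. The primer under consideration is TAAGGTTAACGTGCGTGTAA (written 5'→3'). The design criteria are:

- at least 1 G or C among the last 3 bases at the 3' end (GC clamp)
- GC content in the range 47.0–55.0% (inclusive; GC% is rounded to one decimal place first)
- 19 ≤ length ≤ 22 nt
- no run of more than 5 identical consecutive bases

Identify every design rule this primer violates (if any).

Base counts: A=6, T=6, G=6, C=2 (length 20).
GC clamp: 3' end TAA has 0 G/C, need ≥1 ✗
GC content: GC 8/20 = 40.0%, outside 47.0–55.0% ✗
length: length 20 ✓
homopolymer run: longest run = 2 ✓

Fails: GC clamp, GC content.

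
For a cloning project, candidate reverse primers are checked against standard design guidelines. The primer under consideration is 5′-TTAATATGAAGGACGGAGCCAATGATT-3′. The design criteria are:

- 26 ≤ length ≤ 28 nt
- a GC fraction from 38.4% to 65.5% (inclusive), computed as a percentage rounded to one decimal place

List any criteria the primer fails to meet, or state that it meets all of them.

Base counts: A=10, T=7, G=7, C=3 (length 27).
length: length 27 ✓
GC content: GC 10/27 = 37.0%, outside 38.4–65.5% ✗

Fails: GC content.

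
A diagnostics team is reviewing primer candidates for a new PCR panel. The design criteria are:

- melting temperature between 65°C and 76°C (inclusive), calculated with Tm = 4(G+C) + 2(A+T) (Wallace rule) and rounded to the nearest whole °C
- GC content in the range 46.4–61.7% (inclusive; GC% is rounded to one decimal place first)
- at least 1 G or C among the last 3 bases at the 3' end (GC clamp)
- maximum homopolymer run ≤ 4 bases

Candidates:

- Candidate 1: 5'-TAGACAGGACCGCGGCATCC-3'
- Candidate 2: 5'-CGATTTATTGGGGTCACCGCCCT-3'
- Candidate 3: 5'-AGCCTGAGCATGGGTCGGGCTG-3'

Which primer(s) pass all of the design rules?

Candidate 1 (20 nt, A=5 T=2 G=6 C=7): Tm = 2·7 + 4·13 = 66°C ✓; GC 13/20 = 65.0%, outside 46.4–61.7% ✗; 3' end TCC has 2 G/C ✓; longest run = 2 ✓ — fails.
Candidate 2 (23 nt, A=3 T=7 G=6 C=7): Tm = 2·10 + 4·13 = 72°C ✓; GC 13/23 = 56.5% ✓; 3' end CCT has 2 G/C ✓; longest run = 4 ✓ — passes.
Candidate 3 (22 nt, A=3 T=4 G=10 C=5): Tm = 2·7 + 4·15 = 74°C ✓; GC 15/22 = 68.2%, outside 46.4–61.7% ✗; 3' end CTG has 2 G/C ✓; longest run = 3 ✓ — fails.

Candidate 2 only.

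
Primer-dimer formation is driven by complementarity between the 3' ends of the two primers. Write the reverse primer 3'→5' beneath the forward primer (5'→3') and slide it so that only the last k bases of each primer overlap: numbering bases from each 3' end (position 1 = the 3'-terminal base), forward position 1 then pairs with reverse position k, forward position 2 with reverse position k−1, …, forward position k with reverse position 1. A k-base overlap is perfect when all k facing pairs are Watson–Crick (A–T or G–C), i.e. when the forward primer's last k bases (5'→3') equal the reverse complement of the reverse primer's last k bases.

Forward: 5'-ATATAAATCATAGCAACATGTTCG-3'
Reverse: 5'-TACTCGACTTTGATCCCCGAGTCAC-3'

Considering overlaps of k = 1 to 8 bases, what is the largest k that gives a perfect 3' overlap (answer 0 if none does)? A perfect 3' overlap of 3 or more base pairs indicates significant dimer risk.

Last 8 bases (5'→3') — forward …CATGTTCG, reverse …CGAGTCAC.
Reverse complement of the reverse primer's last 8 bases: GTGACTCG; its first k bases are the reverse complement of the reverse primer's last k bases, so a perfect k-base overlap needs the forward primer's last k bases to equal them.
Comparing (forward last k vs required): k=1: G vs G ✓; k=2: CG vs GT ✗; k=3: TCG vs GTG ✗; k=4: TTCG vs GTGA ✗; k=5: GTTCG vs GTGAC ✗; k=6: TGTTCG vs GTGACT ✗; k=7: ATGTTCG vs GTGACTC ✗; k=8: CATGTTCG vs GTGACTCG ✗.
Only k = 1 is perfect, so the longest perfect 3' overlap is 1.

Longest perfect overlap: 1 complementary base pair; below the dimer-risk threshold (threshold 3).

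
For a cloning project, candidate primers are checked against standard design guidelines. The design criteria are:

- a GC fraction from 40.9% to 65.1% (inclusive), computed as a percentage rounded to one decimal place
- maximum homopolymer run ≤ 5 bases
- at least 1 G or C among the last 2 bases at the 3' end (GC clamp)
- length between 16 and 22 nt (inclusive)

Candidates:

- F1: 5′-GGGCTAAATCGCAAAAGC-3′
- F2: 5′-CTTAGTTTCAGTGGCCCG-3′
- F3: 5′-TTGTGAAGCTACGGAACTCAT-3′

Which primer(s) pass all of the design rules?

F1 and F2.

F1 (18 nt, A=7 T=2 G=5 C=4): GC 9/18 = 50.0% ✓; longest run = 4 ✓; 3' end GC has 2 G/C ✓; length 18 ✓ — passes.
F2 (18 nt, A=2 T=6 G=5 C=5): GC 10/18 = 55.6% ✓; longest run = 3 ✓; 3' end CG has 2 G/C ✓; length 18 ✓ — passes.
F3 (21 nt, A=6 T=6 G=5 C=4): GC 9/21 = 42.9% ✓; longest run = 2 ✓; 3' end AT has 0 G/C, need ≥1 ✗; length 21 ✓ — fails.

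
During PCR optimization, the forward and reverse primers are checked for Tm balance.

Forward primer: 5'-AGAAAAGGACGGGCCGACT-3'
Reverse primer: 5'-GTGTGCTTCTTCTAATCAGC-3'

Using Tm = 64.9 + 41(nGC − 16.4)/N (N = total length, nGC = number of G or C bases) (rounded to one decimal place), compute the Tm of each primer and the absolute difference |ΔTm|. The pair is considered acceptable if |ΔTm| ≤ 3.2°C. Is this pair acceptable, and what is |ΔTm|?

Forward: G+C = 11, N = 19 → Tm = 64.9 + 41·(11 − 16.4)/19 = 53.2°C.
Reverse: G+C = 9, N = 20 → Tm = 64.9 + 41·(9 − 16.4)/20 = 49.7°C.
|ΔTm| = |53.2 − 49.7| = 3.5°C, > 3.2°C.

|ΔTm| = 3.5°C; the pair is not acceptable.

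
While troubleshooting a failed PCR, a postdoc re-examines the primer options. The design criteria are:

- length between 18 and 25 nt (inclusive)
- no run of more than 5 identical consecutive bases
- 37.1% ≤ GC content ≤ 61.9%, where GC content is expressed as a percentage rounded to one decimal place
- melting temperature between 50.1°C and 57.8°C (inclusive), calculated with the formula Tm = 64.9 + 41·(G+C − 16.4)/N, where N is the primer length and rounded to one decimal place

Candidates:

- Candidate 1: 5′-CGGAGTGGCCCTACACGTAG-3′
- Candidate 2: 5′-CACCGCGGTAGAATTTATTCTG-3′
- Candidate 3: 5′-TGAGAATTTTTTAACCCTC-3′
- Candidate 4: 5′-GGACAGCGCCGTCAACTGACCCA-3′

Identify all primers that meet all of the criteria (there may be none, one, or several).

Candidate 1 (20 nt, A=4 T=3 G=7 C=6): length 20 ✓; longest run = 3 ✓; GC 13/20 = 65.0%, outside 37.1–61.9% ✗; Tm = 64.9 + 41·(13 − 16.4)/20 = 57.9°C, outside 50.1–57.8°C ✗ — fails.
Candidate 2 (22 nt, A=5 T=7 G=5 C=5): length 22 ✓; longest run = 3 ✓; GC 10/22 = 45.5% ✓; Tm = 64.9 + 41·(10 − 16.4)/22 = 53.0°C ✓ — passes.
Candidate 3 (19 nt, A=5 T=8 G=2 C=4): length 19 ✓; longest run = 6, exceeds 5 ✗; GC 6/19 = 31.6%, outside 37.1–61.9% ✗; Tm = 64.9 + 41·(6 − 16.4)/19 = 42.5°C, outside 50.1–57.8°C ✗ — fails.
Candidate 4 (23 nt, A=6 T=2 G=6 C=9): length 23 ✓; longest run = 3 ✓; GC 15/23 = 65.2%, outside 37.1–61.9% ✗; Tm = 64.9 + 41·(15 − 16.4)/23 = 62.4°C, outside 50.1–57.8°C ✗ — fails.

Candidate 2 only.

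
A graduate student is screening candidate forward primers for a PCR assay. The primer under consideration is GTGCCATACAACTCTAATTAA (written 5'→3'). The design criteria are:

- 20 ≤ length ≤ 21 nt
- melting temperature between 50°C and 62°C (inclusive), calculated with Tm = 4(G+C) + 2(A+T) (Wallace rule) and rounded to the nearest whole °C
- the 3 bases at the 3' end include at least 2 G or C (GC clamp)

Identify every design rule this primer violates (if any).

Base counts: A=8, T=6, G=2, C=5 (length 21).
length: length 21 ✓
Tm: Tm = 2·14 + 4·7 = 56°C ✓
GC clamp: 3' end TAA has 0 G/C, need ≥2 ✗

Fails: GC clamp.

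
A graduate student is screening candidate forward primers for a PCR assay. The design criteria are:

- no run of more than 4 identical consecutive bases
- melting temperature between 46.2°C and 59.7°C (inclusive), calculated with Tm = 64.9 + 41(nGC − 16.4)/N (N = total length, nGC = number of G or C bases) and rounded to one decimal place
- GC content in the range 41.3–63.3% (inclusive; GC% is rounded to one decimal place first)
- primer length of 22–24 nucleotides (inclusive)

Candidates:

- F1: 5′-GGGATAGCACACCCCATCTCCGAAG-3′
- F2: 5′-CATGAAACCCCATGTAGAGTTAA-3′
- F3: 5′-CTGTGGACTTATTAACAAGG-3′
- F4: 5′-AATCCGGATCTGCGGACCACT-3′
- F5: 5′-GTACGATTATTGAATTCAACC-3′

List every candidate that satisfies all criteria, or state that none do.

F1 (25 nt, A=7 T=3 G=6 C=9): longest run = 4 ✓; Tm = 64.9 + 41·(15 − 16.4)/25 = 62.6°C, outside 46.2–59.7°C ✗; GC 15/25 = 60.0% ✓; length 25, outside 22–24 ✗ — fails.
F2 (23 nt, A=9 T=5 G=4 C=5): longest run = 4 ✓; Tm = 64.9 + 41·(9 − 16.4)/23 = 51.7°C ✓; GC 9/23 = 39.1%, outside 41.3–63.3% ✗; length 23 ✓ — fails.
F3 (20 nt, A=6 T=6 G=5 C=3): longest run = 2 ✓; Tm = 64.9 + 41·(8 − 16.4)/20 = 47.7°C ✓; GC 8/20 = 40.0%, outside 41.3–63.3% ✗; length 20, outside 22–24 ✗ — fails.
F4 (21 nt, A=5 T=4 G=5 C=7): longest run = 2 ✓; Tm = 64.9 + 41·(12 − 16.4)/21 = 56.3°C ✓; GC 12/21 = 57.1% ✓; length 21, outside 22–24 ✗ — fails.
F5 (21 nt, A=7 T=7 G=3 C=4): longest run = 2 ✓; Tm = 64.9 + 41·(7 − 16.4)/21 = 46.5°C ✓; GC 7/21 = 33.3%, outside 41.3–63.3% ✗; length 21, outside 22–24 ✗ — fails.

None of the candidates satisfy all criteria.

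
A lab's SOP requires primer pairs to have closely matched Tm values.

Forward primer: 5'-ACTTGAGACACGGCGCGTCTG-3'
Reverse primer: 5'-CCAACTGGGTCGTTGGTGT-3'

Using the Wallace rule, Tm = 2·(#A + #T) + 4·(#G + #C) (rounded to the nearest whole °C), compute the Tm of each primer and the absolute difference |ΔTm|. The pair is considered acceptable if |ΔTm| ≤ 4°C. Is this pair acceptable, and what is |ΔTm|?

|ΔTm| = 8°C; the pair is not acceptable.

Forward: A=4 T=4 G=7 C=6 → Tm = 2·8 + 4·13 = 68°C.
Reverse: A=2 T=6 G=7 C=4 → Tm = 2·8 + 4·11 = 60°C.
|ΔTm| = |68 − 60| = 8°C, > 4°C.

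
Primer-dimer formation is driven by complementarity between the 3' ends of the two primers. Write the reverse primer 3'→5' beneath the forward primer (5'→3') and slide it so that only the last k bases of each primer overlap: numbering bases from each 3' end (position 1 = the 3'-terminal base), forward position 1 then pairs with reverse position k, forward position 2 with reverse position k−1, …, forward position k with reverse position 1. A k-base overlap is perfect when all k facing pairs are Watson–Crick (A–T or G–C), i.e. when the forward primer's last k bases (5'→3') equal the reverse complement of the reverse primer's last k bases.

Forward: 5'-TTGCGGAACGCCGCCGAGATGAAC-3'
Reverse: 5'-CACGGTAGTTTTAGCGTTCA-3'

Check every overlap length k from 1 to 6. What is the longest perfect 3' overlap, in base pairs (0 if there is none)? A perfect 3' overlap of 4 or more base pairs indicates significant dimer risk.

Last 6 bases (5'→3') — forward …ATGAAC, reverse …CGTTCA.
Reverse complement of the reverse primer's last 6 bases: TGAACG; its first k bases are the reverse complement of the reverse primer's last k bases, so a perfect k-base overlap needs the forward primer's last k bases to equal them.
Comparing (forward last k vs required): k=1: C vs T ✗; k=2: AC vs TG ✗; k=3: AAC vs TGA ✗; k=4: GAAC vs TGAA ✗; k=5: TGAAC vs TGAAC ✓; k=6: ATGAAC vs TGAACG ✗.
Only k = 5 is perfect, so the longest perfect 3' overlap is 5.

Longest perfect overlap: 5 complementary base pairs; significant dimer risk (threshold 4).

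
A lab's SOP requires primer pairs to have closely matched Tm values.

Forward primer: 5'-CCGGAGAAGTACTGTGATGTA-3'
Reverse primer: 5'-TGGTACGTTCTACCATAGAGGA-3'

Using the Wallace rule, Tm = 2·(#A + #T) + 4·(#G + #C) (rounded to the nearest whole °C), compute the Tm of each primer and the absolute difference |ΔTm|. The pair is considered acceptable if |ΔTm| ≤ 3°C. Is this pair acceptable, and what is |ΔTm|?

|ΔTm| = 2°C; the pair is acceptable.

Forward: A=6 T=5 G=7 C=3 → Tm = 2·11 + 4·10 = 62°C.
Reverse: A=6 T=6 G=6 C=4 → Tm = 2·12 + 4·10 = 64°C.
|ΔTm| = |62 − 64| = 2°C, ≤ 3°C.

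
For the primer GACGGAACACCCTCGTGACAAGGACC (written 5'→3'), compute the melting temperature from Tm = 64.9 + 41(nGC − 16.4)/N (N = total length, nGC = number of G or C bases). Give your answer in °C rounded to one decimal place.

64.3°C

Base counts: A=8, T=2, G=7, C=9; G+C = 16, N = 26.
Tm = 64.9 + 41·(16 − 16.4)/26 = 64.9 + -16.40/26 = 64.3°C.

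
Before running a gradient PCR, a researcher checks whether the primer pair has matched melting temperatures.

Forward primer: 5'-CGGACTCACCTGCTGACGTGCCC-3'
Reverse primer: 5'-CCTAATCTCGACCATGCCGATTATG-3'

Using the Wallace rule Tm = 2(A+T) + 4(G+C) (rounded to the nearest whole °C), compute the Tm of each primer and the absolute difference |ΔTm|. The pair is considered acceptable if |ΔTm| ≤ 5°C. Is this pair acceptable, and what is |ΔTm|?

|ΔTm| = 4°C; the pair is acceptable.

Forward: A=3 T=4 G=6 C=10 → Tm = 2·7 + 4·16 = 78°C.
Reverse: A=6 T=7 G=4 C=8 → Tm = 2·13 + 4·12 = 74°C.
|ΔTm| = |78 − 74| = 4°C, ≤ 5°C.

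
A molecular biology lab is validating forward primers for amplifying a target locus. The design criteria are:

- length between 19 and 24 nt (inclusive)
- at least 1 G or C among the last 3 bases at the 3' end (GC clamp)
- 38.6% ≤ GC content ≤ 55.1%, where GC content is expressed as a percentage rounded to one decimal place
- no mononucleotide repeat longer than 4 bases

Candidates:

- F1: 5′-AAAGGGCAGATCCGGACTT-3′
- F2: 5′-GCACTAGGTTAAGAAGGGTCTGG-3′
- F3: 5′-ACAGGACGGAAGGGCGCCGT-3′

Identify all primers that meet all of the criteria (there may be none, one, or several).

F1 (19 nt, A=6 T=3 G=6 C=4): length 19 ✓; 3' end CTT has 1 G/C ✓; GC 10/19 = 52.6% ✓; longest run = 3 ✓ — passes.
F2 (23 nt, A=6 T=5 G=9 C=3): length 23 ✓; 3' end TGG has 2 G/C ✓; GC 12/23 = 52.2% ✓; longest run = 3 ✓ — passes.
F3 (20 nt, A=5 T=1 G=9 C=5): length 20 ✓; 3' end CGT has 2 G/C ✓; GC 14/20 = 70.0%, outside 38.6–55.1% ✗; longest run = 3 ✓ — fails.

F1 and F2.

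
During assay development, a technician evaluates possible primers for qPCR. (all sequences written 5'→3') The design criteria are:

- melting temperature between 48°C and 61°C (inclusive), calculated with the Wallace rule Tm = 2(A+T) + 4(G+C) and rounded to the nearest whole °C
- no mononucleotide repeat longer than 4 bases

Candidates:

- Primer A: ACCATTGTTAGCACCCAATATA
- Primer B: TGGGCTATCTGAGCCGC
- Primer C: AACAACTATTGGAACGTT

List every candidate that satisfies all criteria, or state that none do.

Primer A (22 nt, A=8 T=6 G=2 C=6): Tm = 2·14 + 4·8 = 60°C ✓; longest run = 3 ✓ — passes.
Primer B (17 nt, A=2 T=4 G=6 C=5): Tm = 2·6 + 4·11 = 56°C ✓; longest run = 3 ✓ — passes.
Primer C (18 nt, A=7 T=5 G=3 C=3): Tm = 2·12 + 4·6 = 48°C ✓; longest run = 2 ✓ — passes.

Primer A, Primer B and Primer C.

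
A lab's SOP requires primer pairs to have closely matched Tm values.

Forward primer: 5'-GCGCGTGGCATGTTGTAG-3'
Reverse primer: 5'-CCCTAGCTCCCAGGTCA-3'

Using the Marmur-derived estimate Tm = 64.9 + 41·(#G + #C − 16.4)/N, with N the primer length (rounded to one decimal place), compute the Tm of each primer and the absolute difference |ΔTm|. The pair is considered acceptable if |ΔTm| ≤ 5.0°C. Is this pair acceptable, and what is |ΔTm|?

|ΔTm| = 0.7°C; the pair is acceptable.

Forward: G+C = 11, N = 18 → Tm = 64.9 + 41·(11 − 16.4)/18 = 52.6°C.
Reverse: G+C = 11, N = 17 → Tm = 64.9 + 41·(11 − 16.4)/17 = 51.9°C.
|ΔTm| = |52.6 − 51.9| = 0.7°C, ≤ 5.0°C.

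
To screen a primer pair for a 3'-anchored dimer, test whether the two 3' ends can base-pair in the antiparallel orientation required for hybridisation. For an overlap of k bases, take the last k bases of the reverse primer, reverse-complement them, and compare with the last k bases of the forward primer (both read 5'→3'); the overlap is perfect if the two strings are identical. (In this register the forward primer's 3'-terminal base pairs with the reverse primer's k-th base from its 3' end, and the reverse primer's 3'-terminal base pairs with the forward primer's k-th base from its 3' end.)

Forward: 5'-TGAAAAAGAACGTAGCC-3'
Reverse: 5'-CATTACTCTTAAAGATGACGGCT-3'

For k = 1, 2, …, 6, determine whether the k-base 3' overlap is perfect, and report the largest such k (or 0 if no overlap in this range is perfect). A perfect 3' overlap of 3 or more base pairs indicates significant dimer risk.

Longest perfect overlap: 4 complementary base pairs; significant dimer risk (threshold 3).

Last 6 bases (5'→3') — forward …GTAGCC, reverse …ACGGCT.
Reverse complement of the reverse primer's last 6 bases: AGCCGT; its first k bases are the reverse complement of the reverse primer's last k bases, so a perfect k-base overlap needs the forward primer's last k bases to equal them.
Comparing (forward last k vs required): k=1: C vs A ✗; k=2: CC vs AG ✗; k=3: GCC vs AGC ✗; k=4: AGCC vs AGCC ✓; k=5: TAGCC vs AGCCG ✗; k=6: GTAGCC vs AGCCGT ✗.
Only k = 4 is perfect, so the longest perfect 3' overlap is 4.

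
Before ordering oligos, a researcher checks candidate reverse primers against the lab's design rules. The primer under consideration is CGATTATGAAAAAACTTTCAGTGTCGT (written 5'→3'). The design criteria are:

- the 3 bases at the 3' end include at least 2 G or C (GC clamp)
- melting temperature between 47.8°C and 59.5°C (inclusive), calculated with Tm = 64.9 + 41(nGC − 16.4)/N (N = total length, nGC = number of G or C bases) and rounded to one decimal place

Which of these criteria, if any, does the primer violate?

Meets all criteria.

Base counts: A=9, T=9, G=5, C=4 (length 27).
GC clamp: 3' end CGT has 2 G/C ✓
Tm: Tm = 64.9 + 41·(9 − 16.4)/27 = 53.7°C ✓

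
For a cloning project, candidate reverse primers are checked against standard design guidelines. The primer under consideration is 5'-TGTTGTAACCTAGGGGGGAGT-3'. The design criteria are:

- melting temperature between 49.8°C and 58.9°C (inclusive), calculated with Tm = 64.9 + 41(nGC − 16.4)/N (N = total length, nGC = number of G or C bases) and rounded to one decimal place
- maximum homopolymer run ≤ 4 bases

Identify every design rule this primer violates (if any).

Base counts: A=4, T=6, G=9, C=2 (length 21).
Tm: Tm = 64.9 + 41·(11 − 16.4)/21 = 54.4°C ✓
homopolymer run: longest run = 6, exceeds 4 ✗

Fails: homopolymer run.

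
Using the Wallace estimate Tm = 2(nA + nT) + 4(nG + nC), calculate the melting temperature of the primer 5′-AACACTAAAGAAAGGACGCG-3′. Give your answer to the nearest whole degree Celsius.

Base counts: A=10, T=1, G=5, C=4 (length 20).
Tm = 2·(10+1) + 4·(5+4) = 2·11 + 4·9 = 22 + 36 = 58°C.

58°C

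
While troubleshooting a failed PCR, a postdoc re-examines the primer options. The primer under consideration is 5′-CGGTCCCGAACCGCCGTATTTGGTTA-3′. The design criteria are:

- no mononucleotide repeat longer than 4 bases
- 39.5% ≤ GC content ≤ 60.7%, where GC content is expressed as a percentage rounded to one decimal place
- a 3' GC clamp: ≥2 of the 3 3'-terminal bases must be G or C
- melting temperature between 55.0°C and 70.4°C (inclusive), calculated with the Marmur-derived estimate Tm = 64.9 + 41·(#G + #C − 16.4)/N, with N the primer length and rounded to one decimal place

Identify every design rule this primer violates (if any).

Base counts: A=4, T=7, G=7, C=8 (length 26).
homopolymer run: longest run = 3 ✓
GC content: GC 15/26 = 57.7% ✓
GC clamp: 3' end TTA has 0 G/C, need ≥2 ✗
Tm: Tm = 64.9 + 41·(15 − 16.4)/26 = 62.7°C ✓

Fails: GC clamp.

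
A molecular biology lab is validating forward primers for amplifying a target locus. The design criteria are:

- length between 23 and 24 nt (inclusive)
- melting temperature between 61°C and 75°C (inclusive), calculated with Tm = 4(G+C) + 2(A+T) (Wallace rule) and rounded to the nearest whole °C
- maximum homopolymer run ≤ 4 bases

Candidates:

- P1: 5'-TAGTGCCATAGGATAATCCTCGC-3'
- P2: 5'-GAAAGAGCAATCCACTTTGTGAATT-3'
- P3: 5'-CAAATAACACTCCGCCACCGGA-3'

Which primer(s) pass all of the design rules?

P1 only.

P1 (23 nt, A=6 T=6 G=5 C=6): length 23 ✓; Tm = 2·12 + 4·11 = 68°C ✓; longest run = 2 ✓ — passes.
P2 (25 nt, A=9 T=7 G=5 C=4): length 25, outside 23–24 ✗; Tm = 2·16 + 4·9 = 68°C ✓; longest run = 3 ✓ — fails.
P3 (22 nt, A=8 T=2 G=3 C=9): length 22, outside 23–24 ✗; Tm = 2·10 + 4·12 = 68°C ✓; longest run = 3 ✓ — fails.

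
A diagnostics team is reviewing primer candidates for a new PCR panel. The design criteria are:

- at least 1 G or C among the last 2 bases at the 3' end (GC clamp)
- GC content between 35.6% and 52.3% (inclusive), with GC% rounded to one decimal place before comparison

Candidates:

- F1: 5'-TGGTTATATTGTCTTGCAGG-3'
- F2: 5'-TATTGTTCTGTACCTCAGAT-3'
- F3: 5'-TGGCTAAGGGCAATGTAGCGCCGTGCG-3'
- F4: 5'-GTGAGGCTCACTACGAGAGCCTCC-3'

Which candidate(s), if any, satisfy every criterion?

F1 only.

F1 (20 nt, A=3 T=9 G=6 C=2): 3' end GG has 2 G/C ✓; GC 8/20 = 40.0% ✓ — passes.
F2 (20 nt, A=4 T=9 G=3 C=4): 3' end AT has 0 G/C, need ≥1 ✗; GC 7/20 = 35.0%, outside 35.6–52.3% ✗ — fails.
F3 (27 nt, A=5 T=5 G=11 C=6): 3' end CG has 2 G/C ✓; GC 17/27 = 63.0%, outside 35.6–52.3% ✗ — fails.
F4 (24 nt, A=5 T=4 G=7 C=8): 3' end CC has 2 G/C ✓; GC 15/24 = 62.5%, outside 35.6–52.3% ✗ — fails.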